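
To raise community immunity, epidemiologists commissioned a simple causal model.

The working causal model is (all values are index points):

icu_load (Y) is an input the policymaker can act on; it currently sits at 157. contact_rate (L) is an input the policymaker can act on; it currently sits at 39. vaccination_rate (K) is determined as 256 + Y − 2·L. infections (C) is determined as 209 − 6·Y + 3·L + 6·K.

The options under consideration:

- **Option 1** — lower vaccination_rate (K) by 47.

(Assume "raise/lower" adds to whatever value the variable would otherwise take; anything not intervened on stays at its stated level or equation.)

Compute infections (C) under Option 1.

Option 1 (K − 47):
  Y = 157
  L = 39
  K = 256 + 157 − 2·39 (−47 from intervention) = 288
  C = 209 − 6·157 + 3·39 + 6·288 = 1112

1112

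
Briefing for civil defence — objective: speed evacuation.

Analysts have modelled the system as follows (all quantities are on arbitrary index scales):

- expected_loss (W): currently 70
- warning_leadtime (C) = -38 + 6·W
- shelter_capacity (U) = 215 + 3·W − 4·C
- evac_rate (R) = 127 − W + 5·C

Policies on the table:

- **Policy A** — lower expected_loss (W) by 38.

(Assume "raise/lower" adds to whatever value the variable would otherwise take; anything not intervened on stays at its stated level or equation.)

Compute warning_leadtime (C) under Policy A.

Policy A (W − 38):
  W = 70 − 38 = 32
  C = -38 + 6·32 = 154

154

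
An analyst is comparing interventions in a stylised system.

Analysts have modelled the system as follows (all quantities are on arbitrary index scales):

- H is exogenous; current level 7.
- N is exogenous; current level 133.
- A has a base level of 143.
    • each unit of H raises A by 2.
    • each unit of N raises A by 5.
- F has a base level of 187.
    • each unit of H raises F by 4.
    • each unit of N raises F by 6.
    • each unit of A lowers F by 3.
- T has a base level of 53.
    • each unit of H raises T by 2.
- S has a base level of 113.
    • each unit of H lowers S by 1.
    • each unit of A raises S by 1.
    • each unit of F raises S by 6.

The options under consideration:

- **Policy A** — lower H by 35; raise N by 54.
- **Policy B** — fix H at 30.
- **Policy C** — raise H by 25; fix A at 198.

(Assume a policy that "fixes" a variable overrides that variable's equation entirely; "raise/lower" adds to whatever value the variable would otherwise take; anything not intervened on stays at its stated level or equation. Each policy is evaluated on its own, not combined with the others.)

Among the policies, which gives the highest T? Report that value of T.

Policy A (H − 35, N + 54):
  H = 7 − 35 = -28
  T = 53 + 2·(-28) = -3
Policy B (H := 30):
  H = 30
  T = 53 + 2·30 = 113
Policy C (H + 25, A := 198):
  H = 7 + 25 = 32
  T = 53 + 2·32 = 117
Comparing — Policy A: T=-3, Policy B: T=113, Policy C: T=117. Highest is 117 (Policy C).

117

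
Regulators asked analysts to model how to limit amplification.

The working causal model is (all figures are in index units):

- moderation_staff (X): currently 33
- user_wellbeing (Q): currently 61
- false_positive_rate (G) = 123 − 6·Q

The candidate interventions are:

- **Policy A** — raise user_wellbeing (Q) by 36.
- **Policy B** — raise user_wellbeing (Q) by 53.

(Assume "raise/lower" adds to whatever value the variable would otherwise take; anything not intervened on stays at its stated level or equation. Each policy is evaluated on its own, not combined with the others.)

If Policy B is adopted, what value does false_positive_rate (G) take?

-561

Policy B (Q + 53):
  Q = 61 + 53 = 114
  G = 123 − 6·114 = -561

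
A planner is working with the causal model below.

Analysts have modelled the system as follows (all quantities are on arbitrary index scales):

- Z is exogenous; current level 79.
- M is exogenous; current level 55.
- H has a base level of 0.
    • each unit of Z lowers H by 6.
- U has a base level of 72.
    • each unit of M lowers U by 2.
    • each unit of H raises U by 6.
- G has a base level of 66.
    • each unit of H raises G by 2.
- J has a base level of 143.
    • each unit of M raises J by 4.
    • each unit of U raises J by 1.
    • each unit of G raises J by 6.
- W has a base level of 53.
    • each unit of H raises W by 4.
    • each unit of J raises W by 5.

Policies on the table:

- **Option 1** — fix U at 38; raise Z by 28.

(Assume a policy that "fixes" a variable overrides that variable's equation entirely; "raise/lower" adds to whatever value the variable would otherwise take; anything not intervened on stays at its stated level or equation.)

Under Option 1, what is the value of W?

-37050

Option 1 (U := 38, Z + 28):
  Z = 79 + 28 = 107
  M = 55
  H = 0 − 6·107 = -642
  U = 38
  G = 66 + 2·(-642) = -1218
  J = 143 + 4·55 + 38 + 6·(-1218) = -6907
  W = 53 + 4·(-642) + 5·(-6907) = -37050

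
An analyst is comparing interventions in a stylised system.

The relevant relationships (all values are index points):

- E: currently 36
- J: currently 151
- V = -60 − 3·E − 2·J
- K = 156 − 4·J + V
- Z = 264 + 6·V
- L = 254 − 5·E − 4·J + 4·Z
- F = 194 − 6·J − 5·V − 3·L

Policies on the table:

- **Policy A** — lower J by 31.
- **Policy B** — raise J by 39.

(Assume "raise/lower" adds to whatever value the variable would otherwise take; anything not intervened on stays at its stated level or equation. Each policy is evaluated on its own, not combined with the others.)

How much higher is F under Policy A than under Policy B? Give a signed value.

-11200

Policy A (J − 31):
  E = 36
  J = 151 − 31 = 120
  V = -60 − 3·36 − 2·120 = -408
  Z = 264 + 6·(-408) = -2184
  L = 254 − 5·36 − 4·120 + 4·(-2184) = -9142
  F = 194 − 6·120 − 5·(-408) − 3·(-9142) = 28940
Policy B (J + 39):
  E = 36
  J = 151 + 39 = 190
  V = -60 − 3·36 − 2·190 = -548
  Z = 264 + 6·(-548) = -3024
  L = 254 − 5·36 − 4·190 + 4·(-3024) = -12782
  F = 194 − 6·190 − 5·(-548) − 3·(-12782) = 40140
F: 28940 − 40140 = -11200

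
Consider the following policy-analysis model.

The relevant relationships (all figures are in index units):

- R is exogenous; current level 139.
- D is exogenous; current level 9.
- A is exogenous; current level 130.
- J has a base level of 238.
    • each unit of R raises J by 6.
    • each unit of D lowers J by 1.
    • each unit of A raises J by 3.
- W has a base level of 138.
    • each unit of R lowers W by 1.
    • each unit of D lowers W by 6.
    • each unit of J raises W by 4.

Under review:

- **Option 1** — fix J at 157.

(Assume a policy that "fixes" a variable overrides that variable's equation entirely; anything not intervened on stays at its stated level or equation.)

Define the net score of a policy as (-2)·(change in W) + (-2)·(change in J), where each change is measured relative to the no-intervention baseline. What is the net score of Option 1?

12960

Baseline:
  R = 139
  D = 9
  A = 130
  J = 238 + 6·139 − 9 + 3·130 = 1453
  W = 138 − 139 − 6·9 + 4·1453 = 5757
Option 1 (J := 157):
  R = 139
  D = 9
  A = 130
  J = 157
  W = 138 − 139 − 6·9 + 4·157 = 573
ΔW = 573 − 5757 = -5184; ΔJ = 157 − 1453 = -1296
Score = (-2)·(-5184) + (-2)·(-1296) = 12960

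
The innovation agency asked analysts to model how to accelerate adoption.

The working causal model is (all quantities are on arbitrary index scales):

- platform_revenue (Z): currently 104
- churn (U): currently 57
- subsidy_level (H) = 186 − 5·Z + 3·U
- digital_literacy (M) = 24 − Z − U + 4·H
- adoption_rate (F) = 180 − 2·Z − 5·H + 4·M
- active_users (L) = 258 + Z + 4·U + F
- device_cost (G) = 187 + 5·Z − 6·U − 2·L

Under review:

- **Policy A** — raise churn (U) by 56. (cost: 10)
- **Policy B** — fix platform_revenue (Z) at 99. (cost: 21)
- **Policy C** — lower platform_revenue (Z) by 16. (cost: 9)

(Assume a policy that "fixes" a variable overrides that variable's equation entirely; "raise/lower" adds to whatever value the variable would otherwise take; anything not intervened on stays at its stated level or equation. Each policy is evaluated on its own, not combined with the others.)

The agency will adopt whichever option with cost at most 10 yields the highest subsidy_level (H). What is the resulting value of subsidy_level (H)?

Policy A (U + 56):
  Z = 104
  U = 57 + 56 = 113
  H = 186 − 5·104 + 3·113 = 5
Policy C (Z − 16):
  Z = 104 − 16 = 88
  U = 57
  H = 186 − 5·88 + 3·57 = -83
Comparing — Policy A: H=5, Policy C: H=-83. Highest is 5 (Policy A).

5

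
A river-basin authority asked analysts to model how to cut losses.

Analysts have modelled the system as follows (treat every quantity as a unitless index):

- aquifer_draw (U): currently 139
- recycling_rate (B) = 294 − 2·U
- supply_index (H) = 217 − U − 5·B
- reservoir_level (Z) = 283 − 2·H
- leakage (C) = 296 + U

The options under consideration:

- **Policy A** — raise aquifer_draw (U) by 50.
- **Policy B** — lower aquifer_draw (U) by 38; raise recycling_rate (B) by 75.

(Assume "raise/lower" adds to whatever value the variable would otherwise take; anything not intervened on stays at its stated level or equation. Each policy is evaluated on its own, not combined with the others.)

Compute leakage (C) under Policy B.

397

Policy B (U − 38, B + 75):
  U = 139 − 38 = 101
  C = 296 + 101 = 397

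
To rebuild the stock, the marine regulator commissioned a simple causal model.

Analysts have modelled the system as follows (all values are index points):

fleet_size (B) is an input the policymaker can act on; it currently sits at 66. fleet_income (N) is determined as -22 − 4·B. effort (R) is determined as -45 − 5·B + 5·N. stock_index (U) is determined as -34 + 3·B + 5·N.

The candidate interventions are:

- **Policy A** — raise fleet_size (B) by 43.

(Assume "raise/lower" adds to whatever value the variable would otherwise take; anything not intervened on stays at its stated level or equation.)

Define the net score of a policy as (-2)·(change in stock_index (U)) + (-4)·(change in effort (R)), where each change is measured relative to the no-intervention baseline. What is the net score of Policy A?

Baseline:
  B = 66
  N = -22 − 4·66 = -286
  R = -45 − 5·66 + 5·(-286) = -1805
  U = -34 + 3·66 + 5·(-286) = -1266
Policy A (B + 43):
  B = 66 + 43 = 109
  N = -22 − 4·109 = -458
  R = -45 − 5·109 + 5·(-458) = -2880
  U = -34 + 3·109 + 5·(-458) = -1997
ΔU = -1997 − (-1266) = -731; ΔR = -2880 − (-1805) = -1075
Score = (-2)·(-731) + (-4)·(-1075) = 5762

5762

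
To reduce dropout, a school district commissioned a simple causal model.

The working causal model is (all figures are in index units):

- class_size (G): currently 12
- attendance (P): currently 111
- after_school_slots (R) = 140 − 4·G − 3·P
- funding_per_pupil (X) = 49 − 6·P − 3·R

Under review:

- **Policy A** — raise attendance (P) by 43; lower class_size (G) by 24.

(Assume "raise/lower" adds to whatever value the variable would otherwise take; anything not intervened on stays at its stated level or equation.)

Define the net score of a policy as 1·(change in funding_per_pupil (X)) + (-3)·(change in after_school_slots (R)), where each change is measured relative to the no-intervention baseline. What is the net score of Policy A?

-60

Baseline:
  G = 12
  P = 111
  R = 140 − 4·12 − 3·111 = -241
  X = 49 − 6·111 − 3·(-241) = 106
Policy A (P + 43, G − 24):
  G = 12 − 24 = -12
  P = 111 + 43 = 154
  R = 140 − 4·(-12) − 3·154 = -274
  X = 49 − 6·154 − 3·(-274) = -53
ΔX = -53 − 106 = -159; ΔR = -274 − (-241) = -33
Score = 1·(-159) + (-3)·(-33) = -60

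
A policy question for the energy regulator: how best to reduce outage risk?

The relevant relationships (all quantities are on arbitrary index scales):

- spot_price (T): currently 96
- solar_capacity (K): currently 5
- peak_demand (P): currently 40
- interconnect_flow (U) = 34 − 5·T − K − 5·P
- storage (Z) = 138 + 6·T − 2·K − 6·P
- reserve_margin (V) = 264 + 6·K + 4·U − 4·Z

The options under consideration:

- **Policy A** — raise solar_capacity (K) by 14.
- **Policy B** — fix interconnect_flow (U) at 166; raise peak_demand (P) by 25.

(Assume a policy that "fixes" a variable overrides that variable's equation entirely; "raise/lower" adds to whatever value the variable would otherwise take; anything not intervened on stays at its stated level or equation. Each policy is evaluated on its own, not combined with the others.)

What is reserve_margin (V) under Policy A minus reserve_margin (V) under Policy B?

-3728

Policy A (K + 14):
  T = 96
  K = 5 + 14 = 19
  P = 40
  U = 34 − 5·96 − 19 − 5·40 = -665
  Z = 138 + 6·96 − 2·19 − 6·40 = 436
  V = 264 + 6·19 + 4·(-665) − 4·436 = -4026
Policy B (U := 166, P + 25):
  T = 96
  K = 5
  P = 40 + 25 = 65
  U = 166
  Z = 138 + 6·96 − 2·5 − 6·65 = 314
  V = 264 + 6·5 + 4·166 − 4·314 = -298
V: -4026 − (-298) = -3728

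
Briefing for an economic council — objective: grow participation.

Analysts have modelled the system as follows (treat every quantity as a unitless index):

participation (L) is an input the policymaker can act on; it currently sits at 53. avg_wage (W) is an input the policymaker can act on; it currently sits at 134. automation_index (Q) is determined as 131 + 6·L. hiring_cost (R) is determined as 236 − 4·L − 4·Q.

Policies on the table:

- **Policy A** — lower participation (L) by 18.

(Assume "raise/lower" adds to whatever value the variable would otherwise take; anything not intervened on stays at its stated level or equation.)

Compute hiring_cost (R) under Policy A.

-1268

Policy A (L − 18):
  L = 53 − 18 = 35
  Q = 131 + 6·35 = 341
  R = 236 − 4·35 − 4·341 = -1268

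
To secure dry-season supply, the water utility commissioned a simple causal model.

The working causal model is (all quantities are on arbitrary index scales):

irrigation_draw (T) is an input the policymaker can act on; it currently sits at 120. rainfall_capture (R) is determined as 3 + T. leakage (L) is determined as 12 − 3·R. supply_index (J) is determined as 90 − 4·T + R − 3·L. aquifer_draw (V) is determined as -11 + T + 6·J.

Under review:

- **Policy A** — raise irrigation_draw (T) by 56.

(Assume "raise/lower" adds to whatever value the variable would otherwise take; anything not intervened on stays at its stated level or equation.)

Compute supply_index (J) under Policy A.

Policy A (T + 56):
  T = 120 + 56 = 176
  R = 3 + 176 = 179
  L = 12 − 3·179 = -525
  J = 90 − 4·176 + 179 − 3·(-525) = 1140

1140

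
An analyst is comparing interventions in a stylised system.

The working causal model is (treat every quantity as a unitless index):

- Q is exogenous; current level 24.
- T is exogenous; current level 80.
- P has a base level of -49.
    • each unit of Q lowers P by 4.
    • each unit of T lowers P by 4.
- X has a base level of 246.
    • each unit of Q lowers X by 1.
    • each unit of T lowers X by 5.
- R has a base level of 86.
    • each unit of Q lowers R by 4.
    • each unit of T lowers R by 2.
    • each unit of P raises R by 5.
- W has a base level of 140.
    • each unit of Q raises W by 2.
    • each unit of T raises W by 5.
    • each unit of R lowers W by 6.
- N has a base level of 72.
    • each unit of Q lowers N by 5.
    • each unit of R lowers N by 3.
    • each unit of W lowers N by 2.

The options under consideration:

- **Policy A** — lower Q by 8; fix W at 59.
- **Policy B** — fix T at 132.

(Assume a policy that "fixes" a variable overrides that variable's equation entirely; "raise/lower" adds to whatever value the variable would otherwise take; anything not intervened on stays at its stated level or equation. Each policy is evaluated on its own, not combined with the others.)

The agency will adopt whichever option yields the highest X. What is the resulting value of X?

-170

Policy A (Q − 8, W := 59):
  Q = 24 − 8 = 16
  T = 80
  X = 246 − 16 − 5·80 = -170
Policy B (T := 132):
  Q = 24
  T = 132
  X = 246 − 24 − 5·132 = -438
Comparing — Policy A: X=-170, Policy B: X=-438. Highest is -170 (Policy A).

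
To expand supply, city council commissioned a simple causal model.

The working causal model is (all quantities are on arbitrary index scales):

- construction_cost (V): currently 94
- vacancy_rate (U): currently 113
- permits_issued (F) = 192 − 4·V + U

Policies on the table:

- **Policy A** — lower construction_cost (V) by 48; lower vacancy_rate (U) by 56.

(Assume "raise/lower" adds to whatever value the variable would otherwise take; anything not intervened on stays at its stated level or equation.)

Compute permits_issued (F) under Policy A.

65

Policy A (V − 48, U − 56):
  V = 94 − 48 = 46
  U = 113 − 56 = 57
  F = 192 − 4·46 + 57 = 65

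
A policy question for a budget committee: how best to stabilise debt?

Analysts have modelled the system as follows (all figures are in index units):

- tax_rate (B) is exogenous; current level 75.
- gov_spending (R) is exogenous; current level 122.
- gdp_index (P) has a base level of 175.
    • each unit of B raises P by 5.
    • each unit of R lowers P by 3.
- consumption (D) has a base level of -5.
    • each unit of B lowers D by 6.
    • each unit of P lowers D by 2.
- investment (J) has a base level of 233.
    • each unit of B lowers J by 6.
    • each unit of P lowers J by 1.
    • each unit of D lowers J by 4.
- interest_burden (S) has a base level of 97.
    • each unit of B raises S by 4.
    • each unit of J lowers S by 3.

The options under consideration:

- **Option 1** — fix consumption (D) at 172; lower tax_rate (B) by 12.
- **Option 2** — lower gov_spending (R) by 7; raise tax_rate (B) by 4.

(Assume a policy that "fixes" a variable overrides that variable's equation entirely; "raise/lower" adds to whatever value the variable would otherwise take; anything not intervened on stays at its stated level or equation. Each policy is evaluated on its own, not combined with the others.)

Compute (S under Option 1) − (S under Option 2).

12557

Option 1 (D := 172, B − 12):
  B = 75 − 12 = 63
  R = 122
  P = 175 + 5·63 − 3·122 = 124
  D = 172
  J = 233 − 6·63 − 124 − 4·172 = -957
  S = 97 + 4·63 − 3·(-957) = 3220
Option 2 (R − 7, B + 4):
  B = 75 + 4 = 79
  R = 122 − 7 = 115
  P = 175 + 5·79 − 3·115 = 225
  D = -5 − 6·79 − 2·225 = -929
  J = 233 − 6·79 − 225 − 4·(-929) = 3250
  S = 97 + 4·79 − 3·3250 = -9337
S: 3220 − (-9337) = 12557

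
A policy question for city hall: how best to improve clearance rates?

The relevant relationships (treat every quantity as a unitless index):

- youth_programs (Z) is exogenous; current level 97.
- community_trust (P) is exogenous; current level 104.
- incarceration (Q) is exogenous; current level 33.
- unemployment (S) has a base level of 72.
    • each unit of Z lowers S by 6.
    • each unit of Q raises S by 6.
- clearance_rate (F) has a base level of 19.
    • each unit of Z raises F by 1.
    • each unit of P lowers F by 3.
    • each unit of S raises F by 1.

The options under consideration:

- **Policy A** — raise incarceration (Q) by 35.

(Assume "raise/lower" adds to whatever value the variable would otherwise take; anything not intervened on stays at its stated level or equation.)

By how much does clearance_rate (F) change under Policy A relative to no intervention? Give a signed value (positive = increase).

Baseline:
  Z = 97
  P = 104
  Q = 33
  S = 72 − 6·97 + 6·33 = -312
  F = 19 + 97 − 3·104 + (-312) = -508
Policy A (Q + 35):
  Z = 97
  P = 104
  Q = 33 + 35 = 68
  S = 72 − 6·97 + 6·68 = -102
  F = 19 + 97 − 3·104 + (-102) = -298
Change in F: -298 − (-508) = 210

210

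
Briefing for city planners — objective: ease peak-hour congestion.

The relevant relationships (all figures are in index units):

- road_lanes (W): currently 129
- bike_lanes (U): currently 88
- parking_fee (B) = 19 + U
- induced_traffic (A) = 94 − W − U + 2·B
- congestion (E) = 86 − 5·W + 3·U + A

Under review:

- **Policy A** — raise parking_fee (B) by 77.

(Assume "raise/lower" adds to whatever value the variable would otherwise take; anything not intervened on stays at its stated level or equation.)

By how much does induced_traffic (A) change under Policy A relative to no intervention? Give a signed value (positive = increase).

Baseline:
  W = 129
  U = 88
  B = 19 + 88 = 107
  A = 94 − 129 − 88 + 2·107 = 91
Policy A (B + 77):
  W = 129
  U = 88
  B = 19 + 88 (+77 from intervention) = 184
  A = 94 − 129 − 88 + 2·184 = 245
Change in A: 245 − 91 = 154

154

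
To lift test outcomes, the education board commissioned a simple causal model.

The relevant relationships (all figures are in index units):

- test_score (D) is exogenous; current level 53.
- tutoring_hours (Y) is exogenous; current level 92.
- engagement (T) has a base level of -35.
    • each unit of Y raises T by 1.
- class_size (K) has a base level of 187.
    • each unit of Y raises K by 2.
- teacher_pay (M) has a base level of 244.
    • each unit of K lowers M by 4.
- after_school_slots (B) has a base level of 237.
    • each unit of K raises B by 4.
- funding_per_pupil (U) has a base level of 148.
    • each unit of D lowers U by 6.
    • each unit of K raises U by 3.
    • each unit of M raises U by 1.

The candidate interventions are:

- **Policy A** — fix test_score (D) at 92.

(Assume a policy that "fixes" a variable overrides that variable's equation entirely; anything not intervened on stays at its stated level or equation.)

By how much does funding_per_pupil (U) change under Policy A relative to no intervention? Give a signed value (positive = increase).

Baseline:
  D = 53
  Y = 92
  K = 187 + 2·92 = 371
  M = 244 − 4·371 = -1240
  U = 148 − 6·53 + 3·371 + (-1240) = -297
Policy A (D := 92):
  D = 92
  Y = 92
  K = 187 + 2·92 = 371
  M = 244 − 4·371 = -1240
  U = 148 − 6·92 + 3·371 + (-1240) = -531
Change in U: -531 − (-297) = -234

-234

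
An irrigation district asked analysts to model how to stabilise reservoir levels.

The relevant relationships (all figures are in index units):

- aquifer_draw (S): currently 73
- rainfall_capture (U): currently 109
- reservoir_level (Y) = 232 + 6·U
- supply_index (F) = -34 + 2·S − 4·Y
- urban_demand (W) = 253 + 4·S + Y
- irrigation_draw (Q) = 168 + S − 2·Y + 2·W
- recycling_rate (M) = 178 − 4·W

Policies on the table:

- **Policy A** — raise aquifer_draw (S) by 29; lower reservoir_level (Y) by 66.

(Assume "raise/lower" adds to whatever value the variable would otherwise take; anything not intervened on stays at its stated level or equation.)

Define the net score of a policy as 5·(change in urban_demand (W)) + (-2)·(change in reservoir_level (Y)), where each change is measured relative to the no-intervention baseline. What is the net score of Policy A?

Baseline:
  S = 73
  U = 109
  Y = 232 + 6·109 = 886
  W = 253 + 4·73 + 886 = 1431
Policy A (S + 29, Y − 66):
  S = 73 + 29 = 102
  U = 109
  Y = 232 + 6·109 (−66 from intervention) = 820
  W = 253 + 4·102 + 820 = 1481
ΔW = 1481 − 1431 = 50; ΔY = 820 − 886 = -66
Score = 5·50 + (-2)·(-66) = 382

382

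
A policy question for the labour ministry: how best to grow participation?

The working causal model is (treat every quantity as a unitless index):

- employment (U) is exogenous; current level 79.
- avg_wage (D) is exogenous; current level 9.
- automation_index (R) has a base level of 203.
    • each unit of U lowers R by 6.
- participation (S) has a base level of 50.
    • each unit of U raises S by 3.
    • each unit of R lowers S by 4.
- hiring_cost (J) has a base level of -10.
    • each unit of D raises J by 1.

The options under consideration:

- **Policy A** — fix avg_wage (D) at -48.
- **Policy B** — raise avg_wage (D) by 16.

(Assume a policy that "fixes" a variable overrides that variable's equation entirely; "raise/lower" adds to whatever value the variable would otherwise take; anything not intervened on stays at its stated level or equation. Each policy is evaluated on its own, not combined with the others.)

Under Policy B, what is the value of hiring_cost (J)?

Policy B (D + 16):
  D = 9 + 16 = 25
  J = -10 + 25 = 15

15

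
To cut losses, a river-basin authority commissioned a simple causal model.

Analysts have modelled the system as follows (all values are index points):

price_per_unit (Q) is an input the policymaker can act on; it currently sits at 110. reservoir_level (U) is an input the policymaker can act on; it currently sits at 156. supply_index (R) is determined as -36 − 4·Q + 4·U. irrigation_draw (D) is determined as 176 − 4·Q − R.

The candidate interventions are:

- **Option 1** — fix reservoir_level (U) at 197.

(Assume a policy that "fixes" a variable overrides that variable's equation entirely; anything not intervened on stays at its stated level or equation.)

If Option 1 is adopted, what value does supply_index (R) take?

312

Option 1 (U := 197):
  Q = 110
  U = 197
  R = -36 − 4·110 + 4·197 = 312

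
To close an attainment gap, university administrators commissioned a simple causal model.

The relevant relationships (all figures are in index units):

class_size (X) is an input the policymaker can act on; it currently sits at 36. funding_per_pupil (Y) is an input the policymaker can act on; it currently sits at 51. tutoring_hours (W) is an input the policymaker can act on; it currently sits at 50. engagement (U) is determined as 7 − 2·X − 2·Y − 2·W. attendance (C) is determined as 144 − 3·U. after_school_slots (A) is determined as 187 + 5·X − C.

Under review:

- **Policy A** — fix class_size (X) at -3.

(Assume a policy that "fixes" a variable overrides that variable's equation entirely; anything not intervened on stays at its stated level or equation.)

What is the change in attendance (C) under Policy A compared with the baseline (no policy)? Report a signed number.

Baseline:
  X = 36
  Y = 51
  W = 50
  U = 7 − 2·36 − 2·51 − 2·50 = -267
  C = 144 − 3·(-267) = 945
Policy A (X := -3):
  X = -3
  Y = 51
  W = 50
  U = 7 − 2·(-3) − 2·51 − 2·50 = -189
  C = 144 − 3·(-189) = 711
Change in C: 711 − 945 = -234

-234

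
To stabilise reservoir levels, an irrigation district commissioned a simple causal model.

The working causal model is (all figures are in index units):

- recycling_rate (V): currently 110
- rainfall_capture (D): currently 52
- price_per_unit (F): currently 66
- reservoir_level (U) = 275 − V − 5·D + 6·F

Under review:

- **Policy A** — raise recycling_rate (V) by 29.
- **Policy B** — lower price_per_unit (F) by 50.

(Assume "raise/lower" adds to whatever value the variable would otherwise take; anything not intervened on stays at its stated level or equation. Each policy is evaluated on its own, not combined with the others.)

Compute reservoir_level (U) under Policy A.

Policy A (V + 29):
  V = 110 + 29 = 139
  D = 52
  F = 66
  U = 275 − 139 − 5·52 + 6·66 = 272

272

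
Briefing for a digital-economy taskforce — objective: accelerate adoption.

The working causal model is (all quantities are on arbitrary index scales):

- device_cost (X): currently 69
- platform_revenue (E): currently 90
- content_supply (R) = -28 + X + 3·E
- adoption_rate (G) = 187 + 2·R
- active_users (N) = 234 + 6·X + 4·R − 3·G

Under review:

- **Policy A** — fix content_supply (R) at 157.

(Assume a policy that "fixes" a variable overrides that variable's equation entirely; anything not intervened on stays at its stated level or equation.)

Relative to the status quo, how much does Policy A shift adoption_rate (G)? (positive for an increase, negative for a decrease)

Baseline:
  X = 69
  E = 90
  R = -28 + 69 + 3·90 = 311
  G = 187 + 2·311 = 809
Policy A (R := 157):
  X = 69
  E = 90
  R = 157
  G = 187 + 2·157 = 501
Change in G: 501 − 809 = -308

-308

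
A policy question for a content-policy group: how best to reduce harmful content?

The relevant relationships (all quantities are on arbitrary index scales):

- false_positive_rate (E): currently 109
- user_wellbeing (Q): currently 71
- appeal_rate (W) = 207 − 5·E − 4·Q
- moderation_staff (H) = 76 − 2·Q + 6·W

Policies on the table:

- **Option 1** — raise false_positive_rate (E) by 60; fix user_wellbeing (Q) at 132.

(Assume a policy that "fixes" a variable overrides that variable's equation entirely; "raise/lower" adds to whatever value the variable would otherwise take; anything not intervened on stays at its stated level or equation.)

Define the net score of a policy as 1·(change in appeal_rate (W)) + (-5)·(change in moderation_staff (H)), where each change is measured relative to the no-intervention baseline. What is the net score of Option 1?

Baseline:
  E = 109
  Q = 71
  W = 207 − 5·109 − 4·71 = -622
  H = 76 − 2·71 + 6·(-622) = -3798
Option 1 (E + 60, Q := 132):
  E = 109 + 60 = 169
  Q = 132
  W = 207 − 5·169 − 4·132 = -1166
  H = 76 − 2·132 + 6·(-1166) = -7184
ΔW = -1166 − (-622) = -544; ΔH = -7184 − (-3798) = -3386
Score = 1·(-544) + (-5)·(-3386) = 16386

16386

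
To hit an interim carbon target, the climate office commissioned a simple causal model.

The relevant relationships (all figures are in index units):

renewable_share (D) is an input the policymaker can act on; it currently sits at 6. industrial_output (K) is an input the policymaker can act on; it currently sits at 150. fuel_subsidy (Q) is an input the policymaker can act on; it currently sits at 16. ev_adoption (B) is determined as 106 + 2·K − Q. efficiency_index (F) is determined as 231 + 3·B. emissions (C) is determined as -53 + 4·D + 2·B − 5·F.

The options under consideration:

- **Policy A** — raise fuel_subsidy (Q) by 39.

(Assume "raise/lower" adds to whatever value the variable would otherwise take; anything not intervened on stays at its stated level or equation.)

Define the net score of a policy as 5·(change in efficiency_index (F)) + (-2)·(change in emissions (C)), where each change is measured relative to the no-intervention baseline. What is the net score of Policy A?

-1599

Baseline:
  D = 6
  K = 150
  Q = 16
  B = 106 + 2·150 − 16 = 390
  F = 231 + 3·390 = 1401
  C = -53 + 4·6 + 2·390 − 5·1401 = -6254
Policy A (Q + 39):
  D = 6
  K = 150
  Q = 16 + 39 = 55
  B = 106 + 2·150 − 55 = 351
  F = 231 + 3·351 = 1284
  C = -53 + 4·6 + 2·351 − 5·1284 = -5747
ΔF = 1284 − 1401 = -117; ΔC = -5747 − (-6254) = 507
Score = 5·(-117) + (-2)·507 = -1599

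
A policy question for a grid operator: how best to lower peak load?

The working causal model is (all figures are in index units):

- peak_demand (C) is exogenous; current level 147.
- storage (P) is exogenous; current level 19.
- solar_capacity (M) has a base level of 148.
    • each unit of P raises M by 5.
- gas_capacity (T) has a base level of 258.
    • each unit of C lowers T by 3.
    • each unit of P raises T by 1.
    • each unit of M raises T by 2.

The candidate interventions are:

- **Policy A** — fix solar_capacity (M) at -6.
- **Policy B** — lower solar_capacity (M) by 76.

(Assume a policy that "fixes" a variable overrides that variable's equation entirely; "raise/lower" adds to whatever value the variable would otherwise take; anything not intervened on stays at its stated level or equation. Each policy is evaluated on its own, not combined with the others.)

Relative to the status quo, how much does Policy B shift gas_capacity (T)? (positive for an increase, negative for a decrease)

Baseline:
  C = 147
  P = 19
  M = 148 + 5·19 = 243
  T = 258 − 3·147 + 19 + 2·243 = 322
Policy B (M − 76):
  C = 147
  P = 19
  M = 148 + 5·19 (−76 from intervention) = 167
  T = 258 − 3·147 + 19 + 2·167 = 170
Change in T: 170 − 322 = -152

-152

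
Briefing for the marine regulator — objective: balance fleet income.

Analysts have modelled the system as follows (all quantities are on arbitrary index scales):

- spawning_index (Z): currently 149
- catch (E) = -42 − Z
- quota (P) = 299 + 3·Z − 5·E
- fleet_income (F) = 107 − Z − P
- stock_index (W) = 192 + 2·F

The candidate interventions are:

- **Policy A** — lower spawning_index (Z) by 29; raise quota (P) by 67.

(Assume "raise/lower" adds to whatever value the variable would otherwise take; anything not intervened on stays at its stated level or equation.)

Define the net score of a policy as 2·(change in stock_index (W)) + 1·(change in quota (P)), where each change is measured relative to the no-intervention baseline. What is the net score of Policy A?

611

Baseline:
  Z = 149
  E = -42 − 149 = -191
  P = 299 + 3·149 − 5·(-191) = 1701
  F = 107 − 149 − 1701 = -1743
  W = 192 + 2·(-1743) = -3294
Policy A (Z − 29, P + 67):
  Z = 149 − 29 = 120
  E = -42 − 120 = -162
  P = 299 + 3·120 − 5·(-162) (+67 from intervention) = 1536
  F = 107 − 120 − 1536 = -1549
  W = 192 + 2·(-1549) = -2906
ΔW = -2906 − (-3294) = 388; ΔP = 1536 − 1701 = -165
Score = 2·388 + 1·(-165) = 611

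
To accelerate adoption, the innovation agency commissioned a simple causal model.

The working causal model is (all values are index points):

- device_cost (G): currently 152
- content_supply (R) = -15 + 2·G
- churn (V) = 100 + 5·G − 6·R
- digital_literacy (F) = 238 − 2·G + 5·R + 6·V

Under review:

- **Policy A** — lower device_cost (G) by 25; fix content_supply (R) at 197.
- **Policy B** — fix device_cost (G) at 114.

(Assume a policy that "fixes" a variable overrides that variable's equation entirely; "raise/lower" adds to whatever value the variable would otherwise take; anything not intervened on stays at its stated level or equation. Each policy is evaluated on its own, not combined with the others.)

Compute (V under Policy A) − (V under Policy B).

161

Policy A (G − 25, R := 197):
  G = 152 − 25 = 127
  R = 197
  V = 100 + 5·127 − 6·197 = -447
Policy B (G := 114):
  G = 114
  R = -15 + 2·114 = 213
  V = 100 + 5·114 − 6·213 = -608
V: -447 − (-608) = 161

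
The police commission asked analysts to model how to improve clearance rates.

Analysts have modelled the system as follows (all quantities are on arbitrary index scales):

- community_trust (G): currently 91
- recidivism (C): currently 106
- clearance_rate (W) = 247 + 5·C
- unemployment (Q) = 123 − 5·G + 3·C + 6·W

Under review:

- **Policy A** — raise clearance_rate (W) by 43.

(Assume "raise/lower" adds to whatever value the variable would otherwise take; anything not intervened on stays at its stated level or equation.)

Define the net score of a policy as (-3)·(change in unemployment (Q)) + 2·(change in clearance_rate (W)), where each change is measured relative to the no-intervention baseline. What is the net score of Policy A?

-688

Baseline:
  G = 91
  C = 106
  W = 247 + 5·106 = 777
  Q = 123 − 5·91 + 3·106 + 6·777 = 4648
Policy A (W + 43):
  G = 91
  C = 106
  W = 247 + 5·106 (+43 from intervention) = 820
  Q = 123 − 5·91 + 3·106 + 6·820 = 4906
ΔQ = 4906 − 4648 = 258; ΔW = 820 − 777 = 43
Score = (-3)·258 + 2·43 = -688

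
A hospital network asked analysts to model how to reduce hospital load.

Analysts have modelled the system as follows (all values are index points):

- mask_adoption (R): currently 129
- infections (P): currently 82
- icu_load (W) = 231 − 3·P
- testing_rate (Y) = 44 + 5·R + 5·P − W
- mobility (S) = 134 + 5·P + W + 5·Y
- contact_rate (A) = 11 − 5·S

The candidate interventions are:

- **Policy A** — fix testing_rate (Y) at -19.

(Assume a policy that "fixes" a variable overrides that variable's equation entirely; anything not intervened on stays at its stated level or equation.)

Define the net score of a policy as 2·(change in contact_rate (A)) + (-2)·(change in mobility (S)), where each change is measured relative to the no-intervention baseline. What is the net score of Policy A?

Baseline:
  R = 129
  P = 82
  W = 231 − 3·82 = -15
  Y = 44 + 5·129 + 5·82 − (-15) = 1114
  S = 134 + 5·82 + (-15) + 5·1114 = 6099
  A = 11 − 5·6099 = -30484
Policy A (Y := -19):
  R = 129
  P = 82
  W = 231 − 3·82 = -15
  Y = -19
  S = 134 + 5·82 + (-15) + 5·(-19) = 434
  A = 11 − 5·434 = -2159
ΔA = -2159 − (-30484) = 28325; ΔS = 434 − 6099 = -5665
Score = 2·28325 + (-2)·(-5665) = 67980

67980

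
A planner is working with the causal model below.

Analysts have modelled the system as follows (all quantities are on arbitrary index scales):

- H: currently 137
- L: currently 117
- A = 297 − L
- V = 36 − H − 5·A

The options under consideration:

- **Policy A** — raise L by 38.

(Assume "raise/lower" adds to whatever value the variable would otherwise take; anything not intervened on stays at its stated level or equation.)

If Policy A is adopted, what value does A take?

142

Policy A (L + 38):
  L = 117 + 38 = 155
  A = 297 − 155 = 142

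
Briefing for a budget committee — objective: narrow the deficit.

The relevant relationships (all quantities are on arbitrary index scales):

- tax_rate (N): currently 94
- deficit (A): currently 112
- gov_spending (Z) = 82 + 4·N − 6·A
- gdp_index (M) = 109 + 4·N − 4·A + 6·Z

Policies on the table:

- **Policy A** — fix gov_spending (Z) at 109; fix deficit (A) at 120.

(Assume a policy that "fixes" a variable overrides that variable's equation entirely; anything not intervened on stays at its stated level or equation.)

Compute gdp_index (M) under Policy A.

Policy A (Z := 109, A := 120):
  N = 94
  A = 120
  Z = 109
  M = 109 + 4·94 − 4·120 + 6·109 = 659

659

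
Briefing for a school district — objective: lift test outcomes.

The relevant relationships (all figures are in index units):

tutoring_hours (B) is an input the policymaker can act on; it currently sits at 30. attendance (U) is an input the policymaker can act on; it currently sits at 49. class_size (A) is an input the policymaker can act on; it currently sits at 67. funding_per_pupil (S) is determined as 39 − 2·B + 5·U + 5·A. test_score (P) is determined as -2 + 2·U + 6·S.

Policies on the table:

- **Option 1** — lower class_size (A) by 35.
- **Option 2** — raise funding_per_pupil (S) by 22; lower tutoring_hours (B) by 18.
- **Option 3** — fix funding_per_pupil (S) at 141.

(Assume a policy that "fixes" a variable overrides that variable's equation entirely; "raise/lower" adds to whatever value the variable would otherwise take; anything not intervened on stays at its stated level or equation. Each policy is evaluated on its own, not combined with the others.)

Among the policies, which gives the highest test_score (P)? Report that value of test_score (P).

3798

Option 1 (A − 35):
  B = 30
  U = 49
  A = 67 − 35 = 32
  S = 39 − 2·30 + 5·49 + 5·32 = 384
  P = -2 + 2·49 + 6·384 = 2400
Option 2 (S + 22, B − 18):
  B = 30 − 18 = 12
  U = 49
  A = 67
  S = 39 − 2·12 + 5·49 + 5·67 (+22 from intervention) = 617
  P = -2 + 2·49 + 6·617 = 3798
Option 3 (S := 141):
  B = 30
  U = 49
  A = 67
  S = 141
  P = -2 + 2·49 + 6·141 = 942
Comparing — Option 1: P=2400, Option 2: P=3798, Option 3: P=942. Highest is 3798 (Option 2).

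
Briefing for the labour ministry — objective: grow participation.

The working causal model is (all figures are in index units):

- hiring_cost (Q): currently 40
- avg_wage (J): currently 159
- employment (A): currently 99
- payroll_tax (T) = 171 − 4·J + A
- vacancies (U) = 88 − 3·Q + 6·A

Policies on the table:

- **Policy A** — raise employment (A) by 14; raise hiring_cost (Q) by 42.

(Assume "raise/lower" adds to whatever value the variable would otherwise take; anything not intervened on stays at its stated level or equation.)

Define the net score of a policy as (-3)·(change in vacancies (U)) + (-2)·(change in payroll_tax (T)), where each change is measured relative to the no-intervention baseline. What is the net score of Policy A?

98

Baseline:
  Q = 40
  J = 159
  A = 99
  T = 171 − 4·159 + 99 = -366
  U = 88 − 3·40 + 6·99 = 562
Policy A (A + 14, Q + 42):
  Q = 40 + 42 = 82
  J = 159
  A = 99 + 14 = 113
  T = 171 − 4·159 + 113 = -352
  U = 88 − 3·82 + 6·113 = 520
ΔU = 520 − 562 = -42; ΔT = -352 − (-366) = 14
Score = (-3)·(-42) + (-2)·14 = 98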